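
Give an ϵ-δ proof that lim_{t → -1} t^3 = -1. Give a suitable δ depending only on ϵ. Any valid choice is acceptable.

δ = min(1, ϵ/7)

Suppose ϵ > 0. We seek δ > 0 with 0 < |t + 1| < δ ⇒ |t^3 + 1| < ϵ.
Factor: t^3 + 1 = (t + 1)(t^2 - t + 1), so |t^3 + 1| = |t + 1|·|t^2 - t + 1|.
Impose δ ≤ 1 so that |t| < 2; then |t^2 - t + 1| ≤ 7.
Hence |t^3 + 1| ≤ 7|t + 1|, which is < ϵ once |t + 1| < ϵ/7.
Take δ = min(1, ϵ/7). If 0 < |t + 1| < δ then both bounds hold and |t^3 + 1| ≤ 7|t + 1| < 7·(ϵ/7) = ϵ.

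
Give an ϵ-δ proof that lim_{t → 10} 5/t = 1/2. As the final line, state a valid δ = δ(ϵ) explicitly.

δ = min(5, 10ϵ)

Let ϵ > 0. We seek δ > 0 such that 0 < |t − 10| < δ implies |5/t − (1/2)| < ϵ.
|5/t − (1/2)| = 5·|10 − t|/(10·|t|) = 5|t − 10|/(10|t|).
Restrict δ ≤ 5. Then |t − 10| < 5 gives |t| > 5, so 10|t| > 50.
Then |5/t − (1/2)| < 5|t − 10|/50, which is < ϵ when |t − 10| < 10ϵ.
Take δ = min(5, 10ϵ). Then 0 < |t − 10| < δ gives both |t − 10| < 5 and |t − 10| < 10ϵ, so |5/t − (1/2)| < ϵ.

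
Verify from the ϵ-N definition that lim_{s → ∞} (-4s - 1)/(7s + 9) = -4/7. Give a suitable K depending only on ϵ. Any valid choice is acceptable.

K = (29/49)/ϵ

Suppose ϵ > 0. We seek K > 0 such that s > K implies |(-4s - 1)/(7s + 9) + 4/7| < ϵ.
(-4s - 1)/(7s + 9) + 4/7 = (7(-4s - 1) − (-4)(7s + 9)) / (7(7s + 9)) = 29/(7(7s + 9)).
For s > 0 we have 7s + 9 > 7s, so |(-4s - 1)/(7s + 9) + 4/7| = 29/(7(7s + 9)) < 29/(7·7s) = (29/49)/s.
Thus |(-4s - 1)/(7s + 9) + 4/7| < ϵ whenever s > (29/49)/ϵ.
Take K = (29/49)/ϵ. If s > K then |(-4s - 1)/(7s + 9) + 4/7| < (29/49)/s < ϵ.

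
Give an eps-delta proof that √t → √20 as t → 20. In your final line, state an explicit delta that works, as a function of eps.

Let eps > 0. We want delta > 0 such that 0 < |t − 20| < delta implies |√t − √20| < eps.
Rationalise: √t − √20 = (t − 20)/(√t + √20), so |√t − √20| = |t − 20|/(√t + √20).
Restrict delta ≤ 20 so that |t − 20| < 20 forces t > 0, and then √t + √20 > √20.
Hence |√t − √20| < |t − 20|/√20, which is < eps once |t − 20| < √20·eps.
Take delta = min(20, √20·eps). If 0 < |t − 20| < delta then t > 0 and |√t − √20| < |t − 20|/√20 < eps.

delta = min(20, √20·eps)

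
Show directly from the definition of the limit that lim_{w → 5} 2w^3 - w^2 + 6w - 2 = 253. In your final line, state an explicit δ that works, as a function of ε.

Fix ε > 0. We want δ > 0 such that 0 < |w − 5| < δ implies |(2w^3 - w^2 + 6w - 2) − 253| < ε.
(2w^3 - w^2 + 6w - 2) − 253 = 2w^3 - w^2 + 6w - 255 = (w − 5)(2w^2 + 9w + 51).
So |(2w^3 - w^2 + 6w - 2) − 253| = |w − 5|·|2w^2 + 9w + 51|.
Assume first that |w − 5| < 2, so |w| < 7. Then |2w^2 + 9w + 51| ≤ 2·7^2 + 9·7 + 51 = 212.
Hence |(2w^3 - w^2 + 6w - 2) − 253| ≤ 212|w − 5| < ε provided |w − 5| < ε/212.
Take δ = min(2, ε/212). Then 0 < |w − 5| < δ gives both |w − 5| < 2 and |w − 5| < ε/212, so |(2w^3 - w^2 + 6w - 2) − 253| < ε.

δ = min(2, ε/212)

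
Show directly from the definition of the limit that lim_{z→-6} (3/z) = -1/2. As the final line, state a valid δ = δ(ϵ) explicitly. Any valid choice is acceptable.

δ = min(3, 6ϵ)

Suppose ϵ > 0. We seek δ > 0 such that 0 < |z + 6| < δ implies |3/z + 1/2| < ϵ.
|3/z + 1/2| = 3·|-6 − z|/(6·|z|) = 3|z + 6|/(6|z|).
Require δ ≤ 3 so that |z| > 6 − 3 = 3, hence 6|z| > 18.
Then |3/z + 1/2| < 3|z + 6|/18, which is < ϵ when |z + 6| < 6ϵ.
Take δ = min(3, 6ϵ). Then 0 < |z + 6| < δ gives both |z + 6| < 3 and |z + 6| < 6ϵ, so |3/z + 1/2| < ϵ.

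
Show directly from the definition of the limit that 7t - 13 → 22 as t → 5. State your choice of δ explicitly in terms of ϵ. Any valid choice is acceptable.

δ = ϵ/7

Suppose ϵ > 0. We need δ > 0 so that 0 < |t − 5| < δ implies |(7t - 13) − 22| < ϵ.
Since (7t - 13) − 22 = 7(t − 5), we have |(7t - 13) − 22| = 7|t − 5|.
So 7|t − 5| < ϵ exactly when |t − 5| < ϵ/7.
Take δ = ϵ/7. If 0 < |t − 5| < δ then |(7t - 13) − 22| = 7|t − 5| < 7·(ϵ/7) = ϵ.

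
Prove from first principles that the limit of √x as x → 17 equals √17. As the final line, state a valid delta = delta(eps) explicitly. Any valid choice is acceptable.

Let eps > 0 be given. We want delta > 0 such that 0 < |x − 17| < delta implies |√x − √17| < eps.
Rationalise: √x − √17 = (x − 17)/(√x + √17), so |√x − √17| = |x − 17|/(√x + √17).
Restrict delta ≤ 17 so that |x − 17| < 17 forces x > 0, and then √x + √17 > √17.
Hence |√x − √17| < |x − 17|/√17, which is < eps once |x − 17| < √17·eps.
Take delta = min(17, √17·eps). If 0 < |x − 17| < delta then x > 0 and |√x − √17| < |x − 17|/√17 < eps.

delta = min(17, √17·eps)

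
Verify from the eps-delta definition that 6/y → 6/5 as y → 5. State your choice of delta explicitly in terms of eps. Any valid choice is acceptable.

Suppose eps > 0. We seek delta > 0 such that 0 < |y − 5| < delta implies |6/y − (6/5)| < eps.
|6/y − (6/5)| = 6·|5 − y|/(5·|y|) = 6|y − 5|/(5|y|).
Restrict delta ≤ 5/2. Then |y − 5| < 5/2 gives |y| > 5/2, so 5|y| > 25/2.
Then |6/y − (6/5)| < 6|y − 5|/(25/2), which is < eps when |y − 5| < (25/12)eps.
Take delta = min(5/2, (25/12)eps). Then 0 < |y − 5| < delta gives both |y − 5| < 5/2 and |y − 5| < (25/12)eps, so |6/y − (6/5)| < eps.

delta = min(5/2, (25/12)eps)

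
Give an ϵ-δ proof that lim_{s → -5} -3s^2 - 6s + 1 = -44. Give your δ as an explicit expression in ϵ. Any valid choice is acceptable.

δ = min(1, ϵ/27)

Let ϵ > 0. We want δ > 0 such that 0 < |s + 5| < δ implies |(-3s^2 - 6s + 1) + 44| < ϵ.
(-3s^2 - 6s + 1) + 44 = -3s^2 - 6s + 45 = (s + 5)(-3s + 9).
So |(-3s^2 - 6s + 1) + 44| = |s + 5|·|-3s + 9|.
Assume first that |s + 5| < 1, so |s| < 6. Then |-3s + 9| ≤ 3·6 + 9 = 27.
Hence |(-3s^2 - 6s + 1) + 44| ≤ 27|s + 5| < ϵ provided |s + 5| < ϵ/27.
Choosing δ = min(1, ϵ/27) ensures both conditions, hence |(-3s^2 - 6s + 1) + 44| < ϵ.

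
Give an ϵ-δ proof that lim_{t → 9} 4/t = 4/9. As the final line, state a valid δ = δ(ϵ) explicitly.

Let ϵ > 0. We seek δ > 0 such that 0 < |t − 9| < δ implies |4/t − (4/9)| < ϵ.
|4/t − (4/9)| = 4·|9 − t|/(9·|t|) = 4|t − 9|/(9|t|).
Require δ ≤ 9/2 so that |t| > 9 − 9/2 = 9/2, hence 9|t| > 81/2.
Then |4/t − (4/9)| < 4|t − 9|/(81/2), which is < ϵ when |t − 9| < (81/8)ϵ.
Take δ = min(9/2, (81/8)ϵ). Then 0 < |t − 9| < δ gives both |t − 9| < 9/2 and |t − 9| < (81/8)ϵ, so |4/t − (4/9)| < ϵ.

δ = min(9/2, (81/8)ϵ)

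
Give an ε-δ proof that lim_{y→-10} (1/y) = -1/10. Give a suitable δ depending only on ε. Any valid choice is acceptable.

Suppose ε > 0. We seek δ > 0 such that 0 < |y + 10| < δ implies |1/y + 1/10| < ε.
|1/y + 1/10| = |-10 − y|/(10·|y|) = |y + 10|/(10|y|).
Require δ ≤ 5 so that |y| > 10 − 5 = 5, hence 10|y| > 50.
Then |1/y + 1/10| < |y + 10|/50, which is < ε when |y + 10| < 50ε.
Take δ = min(5, 50ε). Then 0 < |y + 10| < δ gives both |y + 10| < 5 and |y + 10| < 50ε, so |1/y + 1/10| < ε.

δ = min(5, 50ε)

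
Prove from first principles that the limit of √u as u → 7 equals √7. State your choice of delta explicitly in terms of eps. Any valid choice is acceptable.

delta = min(7, √7·eps)

Suppose eps > 0. We want delta > 0 such that 0 < |u − 7| < delta implies |√u − √7| < eps.
Rationalise: √u − √7 = (u − 7)/(√u + √7), so |√u − √7| = |u − 7|/(√u + √7).
Restrict delta ≤ 7 so that |u − 7| < 7 forces u > 0, and then √u + √7 > √7.
Hence |√u − √7| < |u − 7|/√7, which is < eps once |u − 7| < √7·eps.
Take delta = min(7, √7·eps). If 0 < |u − 7| < delta then u > 0 and |√u − √7| < |u − 7|/√7 < eps.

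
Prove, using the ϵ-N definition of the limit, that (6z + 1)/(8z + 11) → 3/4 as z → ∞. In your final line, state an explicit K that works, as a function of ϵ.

K = (29/32)/ϵ

Let ϵ > 0. We seek K > 0 such that z > K implies |(6z + 1)/(8z + 11) − (3/4)| < ϵ.
(6z + 1)/(8z + 11) − (3/4) = (8(6z + 1) − 6(8z + 11)) / (8(8z + 11)) = -58/(8(8z + 11)).
For z > 0 we have 8z + 11 > 8z, so |(6z + 1)/(8z + 11) − (3/4)| = 58/(8(8z + 11)) < 58/(8·8z) = (29/32)/z.
Thus |(6z + 1)/(8z + 11) − (3/4)| < ϵ whenever z > (29/32)/ϵ.
Take K = (29/32)/ϵ. If z > K then |(6z + 1)/(8z + 11) − (3/4)| < (29/32)/z < ϵ.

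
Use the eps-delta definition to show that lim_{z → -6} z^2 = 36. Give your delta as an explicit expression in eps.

Let eps > 0. We seek delta > 0 with 0 < |z + 6| < delta ⇒ |z^2 − 36| < eps.
Factor: z^2 − 36 = (z + 6)(z - 6), so |z^2 − 36| = |z + 6|·|z - 6|.
Impose delta ≤ 1 so that |z| < 7; then |z - 6| ≤ 13.
Hence |z^2 − 36| ≤ 13|z + 6|, which is < eps once |z + 6| < eps/13.
Take delta = min(1, eps/13). If 0 < |z + 6| < delta then both bounds hold and |z^2 − 36| ≤ 13|z + 6| < 13·(eps/13) = eps.

delta = min(1, eps/13)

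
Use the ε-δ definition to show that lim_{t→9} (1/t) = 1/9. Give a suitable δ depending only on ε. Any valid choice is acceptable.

δ = min(9/2, (81/2)ε)

Fix ε > 0. We seek δ > 0 such that 0 < |t − 9| < δ implies |1/t − (1/9)| < ε.
|1/t − (1/9)| = |9 − t|/(9·|t|) = |t − 9|/(9|t|).
Require δ ≤ 9/2 so that |t| > 9 − 9/2 = 9/2, hence 9|t| > 81/2.
Then |1/t − (1/9)| < |t − 9|/(81/2), which is < ε when |t − 9| < (81/2)ε.
Take δ = min(9/2, (81/2)ε). Then 0 < |t − 9| < δ gives both |t − 9| < 9/2 and |t − 9| < (81/2)ε, so |1/t − (1/9)| < ε.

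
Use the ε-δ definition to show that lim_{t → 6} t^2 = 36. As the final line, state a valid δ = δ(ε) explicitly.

Fix ε > 0. We seek δ > 0 with 0 < |t − 6| < δ ⇒ |t^2 − 36| < ε.
Factor: t^2 − 36 = (t − 6)(t + 6), so |t^2 − 36| = |t − 6|·|t + 6|.
Impose δ ≤ 1 so that |t| < 7; then |t + 6| ≤ 13.
Hence |t^2 − 36| ≤ 13|t − 6|, which is < ε once |t − 6| < ε/13.
Take δ = min(1, ε/13). If 0 < |t − 6| < δ then both bounds hold and |t^2 − 36| ≤ 13|t − 6| < 13·(ε/13) = ε.

δ = min(1, ε/13)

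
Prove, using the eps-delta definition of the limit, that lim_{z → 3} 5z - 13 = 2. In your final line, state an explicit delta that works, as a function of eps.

Suppose eps > 0. We need delta > 0 so that 0 < |z − 3| < delta implies |(5z - 13) − 2| < eps.
|(5z - 13) − 2| = |5z - 15| = 5|z − 3|.
Thus it suffices that |z − 3| < eps/5.
Choosing delta = eps/5 gives |(5z - 13) − 2| = 5|z − 3| < eps whenever |z − 3| < delta.

delta = eps/5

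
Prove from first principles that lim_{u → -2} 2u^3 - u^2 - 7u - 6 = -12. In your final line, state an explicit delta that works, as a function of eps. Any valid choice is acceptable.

Fix eps > 0. We want delta > 0 such that 0 < |u + 2| < delta implies |(2u^3 - u^2 - 7u - 6) + 12| < eps.
(2u^3 - u^2 - 7u - 6) + 12 = 2u^3 - u^2 - 7u + 6 = (u + 2)(2u^2 - 5u + 3).
So |(2u^3 - u^2 - 7u - 6) + 12| = |u + 2|·|2u^2 - 5u + 3|.
Require delta ≤ 1. Then |u + 2| < 1 gives |u| < 3, and by the triangle inequality |2u^2 - 5u + 3| ≤ 2·3^2 + 5·3 + 3 = 36.
Hence |(2u^3 - u^2 - 7u - 6) + 12| ≤ 36|u + 2| < eps provided |u + 2| < eps/36.
Choosing delta = min(1, eps/36) ensures both conditions, hence |(2u^3 - u^2 - 7u - 6) + 12| < eps.

delta = min(1, eps/36)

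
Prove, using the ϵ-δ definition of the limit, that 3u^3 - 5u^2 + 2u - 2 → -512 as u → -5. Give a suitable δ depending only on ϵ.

δ = min(1, ϵ/330)

Let ϵ > 0. We want δ > 0 such that 0 < |u + 5| < δ implies |(3u^3 - 5u^2 + 2u - 2) + 512| < ϵ.
(3u^3 - 5u^2 + 2u - 2) + 512 = 3u^3 - 5u^2 + 2u + 510 = (u + 5)(3u^2 - 20u + 102).
So |(3u^3 - 5u^2 + 2u - 2) + 512| = |u + 5|·|3u^2 - 20u + 102|.
Assume first that |u + 5| < 1, so |u| < 6. Then |3u^2 - 20u + 102| ≤ 3·6^2 + 20·6 + 102 = 330.
Hence |(3u^3 - 5u^2 + 2u - 2) + 512| ≤ 330|u + 5| < ϵ provided |u + 5| < ϵ/330.
Take δ = min(1, ϵ/330). Then 0 < |u + 5| < δ gives both |u + 5| < 1 and |u + 5| < ϵ/330, so |(3u^3 - 5u^2 + 2u - 2) + 512| < ϵ.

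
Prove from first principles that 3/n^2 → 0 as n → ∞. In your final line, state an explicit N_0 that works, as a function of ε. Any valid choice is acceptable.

Let ε > 0. For n ≥ 1, |3/n^2 − 0| = 3/n^2.
3/n^2 < ε ⇔ n^2 > 3/ε ⇔ n > (3/ε)^{1/2}.
Take N_0 = (3/ε)^{1/2}. Then n > N_0 implies 3/n^2 < ε.

N_0 = (3/ε)^{1/2}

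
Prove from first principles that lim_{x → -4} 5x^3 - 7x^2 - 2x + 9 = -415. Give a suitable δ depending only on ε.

δ = min(2, ε/448)

Fix ε > 0. We want δ > 0 such that 0 < |x + 4| < δ implies |(5x^3 - 7x^2 - 2x + 9) + 415| < ε.
(5x^3 - 7x^2 - 2x + 9) + 415 = 5x^3 - 7x^2 - 2x + 424 = (x + 4)(5x^2 - 27x + 106).
So |(5x^3 - 7x^2 - 2x + 9) + 415| = |x + 4|·|5x^2 - 27x + 106|.
Require δ ≤ 2. Then |x + 4| < 2 gives |x| < 6, and by the triangle inequality |5x^2 - 27x + 106| ≤ 5·6^2 + 27·6 + 106 = 448.
Hence |(5x^3 - 7x^2 - 2x + 9) + 415| ≤ 448|x + 4| < ε provided |x + 4| < ε/448.
Take δ = min(2, ε/448). Then 0 < |x + 4| < δ gives both |x + 4| < 2 and |x + 4| < ε/448, so |(5x^3 - 7x^2 - 2x + 9) + 415| < ε.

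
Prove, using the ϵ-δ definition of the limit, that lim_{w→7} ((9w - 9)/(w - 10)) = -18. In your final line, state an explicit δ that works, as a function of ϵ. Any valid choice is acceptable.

Fix ϵ > 0. We want δ > 0 with 0 < |w − 7| < δ ⇒ |(9w - 9)/(w - 10) + 18| < ϵ.
Combining over a common denominator, (9w - 9)/(w - 10) + 18 = [(9w - 9)·(-3) − 54·(w - 10)] / [(-3)·(w - 10)] = -81(w − 7) / ((-3)(w - 10)).
So |(9w - 9)/(w - 10) + 18| = 81|w − 7| / (3·|w − 10|).
Require δ ≤ 3/2, so |w − 10| ≥ |-3| − |w − 7| > 3 − 3/2 = 3/2.
Hence |(9w - 9)/(w - 10) + 18| < 81|w − 7|/(3·(3/2)) = 18|w − 7|, which is < ϵ once |w − 7| < (1/18)ϵ.
Take δ = min(3/2, (1/18)ϵ). Then 0 < |w − 7| < δ forces both bounds, so |(9w - 9)/(w - 10) + 18| < ϵ.

δ = min(3/2, (1/18)ϵ)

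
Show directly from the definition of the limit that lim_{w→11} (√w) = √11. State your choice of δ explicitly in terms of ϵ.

δ = min(11, √11·ϵ)

Let ϵ > 0 be given. We want δ > 0 such that 0 < |w − 11| < δ implies |√w − √11| < ϵ.
Multiplying by the conjugate, |√w − √11| = |w − 11|/(√w + √11).
Restrict δ ≤ 11 so that |w − 11| < 11 forces w > 0, and then √w + √11 > √11.
Hence |√w − √11| < |w − 11|/√11, which is < ϵ once |w − 11| < √11·ϵ.
Take δ = min(11, √11·ϵ). If 0 < |w − 11| < δ then w > 0 and |√w − √11| < |w − 11|/√11 < ϵ.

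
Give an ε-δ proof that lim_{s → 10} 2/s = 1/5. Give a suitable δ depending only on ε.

δ = min(5, 25ε)

Fix ε > 0. We seek δ > 0 such that 0 < |s − 10| < δ implies |2/s − (1/5)| < ε.
|2/s − (1/5)| = 2·|10 − s|/(10·|s|) = 2|s − 10|/(10|s|).
Restrict δ ≤ 5. Then |s − 10| < 5 gives |s| > 5, so 10|s| > 50.
Then |2/s − (1/5)| < 2|s − 10|/50, which is < ε when |s − 10| < 25ε.
Take δ = min(5, 25ε). Then 0 < |s − 10| < δ gives both |s − 10| < 5 and |s − 10| < 25ε, so |2/s − (1/5)| < ε.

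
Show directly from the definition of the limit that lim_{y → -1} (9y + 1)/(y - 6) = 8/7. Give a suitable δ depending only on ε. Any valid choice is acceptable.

δ = min(7/2, (49/110)ε)

Suppose ε > 0. We want δ > 0 with 0 < |y + 1| < δ ⇒ |(9y + 1)/(y - 6) − (8/7)| < ε.
Combining over a common denominator, (9y + 1)/(y - 6) − (8/7) = [(9y + 1)·(-7) − (-8)·(y - 6)] / [(-7)·(y - 6)] = -55(y + 1) / ((-7)(y - 6)).
So |(9y + 1)/(y - 6) − (8/7)| = 55|y + 1| / (7·|y − 6|).
Require δ ≤ 7/2, so |y − 6| ≥ |-7| − |y + 1| > 7 − 7/2 = 7/2.
Hence |(9y + 1)/(y - 6) − (8/7)| < 55|y + 1|/(7·(7/2)) = (110/49)|y + 1|, which is < ε once |y + 1| < (49/110)ε.
Take δ = min(7/2, (49/110)ε). Then 0 < |y + 1| < δ forces both bounds, so |(9y + 1)/(y - 6) − (8/7)| < ε.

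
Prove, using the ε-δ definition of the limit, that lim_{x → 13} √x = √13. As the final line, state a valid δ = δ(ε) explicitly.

δ = min(13, √13·ε)

Fix ε > 0. We want δ > 0 such that 0 < |x − 13| < δ implies |√x − √13| < ε.
Multiplying by the conjugate, |√x − √13| = |x − 13|/(√x + √13).
Restrict δ ≤ 13 so that |x − 13| < 13 forces x > 0, and then √x + √13 > √13.
Hence |√x − √13| < |x − 13|/√13, which is < ε once |x − 13| < √13·ε.
Take δ = min(13, √13·ε). If 0 < |x − 13| < δ then x > 0 and |√x − √13| < |x − 13|/√13 < ε.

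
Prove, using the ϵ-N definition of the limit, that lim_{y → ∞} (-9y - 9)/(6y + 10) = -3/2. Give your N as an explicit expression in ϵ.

N = 1/ϵ

Let ϵ > 0 be given. We seek N > 0 such that y > N implies |(-9y - 9)/(6y + 10) + 3/2| < ϵ.
(-9y - 9)/(6y + 10) + 3/2 = (6(-9y - 9) − (-9)(6y + 10)) / (6(6y + 10)) = 36/(6(6y + 10)).
For y > 0 we have 6y + 10 > 6y, so |(-9y - 9)/(6y + 10) + 3/2| = 36/(6(6y + 10)) < 36/(6·6y) = 1/y.
Thus |(-9y - 9)/(6y + 10) + 3/2| < ϵ whenever y > 1/ϵ.
Take N = 1/ϵ. If y > N then |(-9y - 9)/(6y + 10) + 3/2| < 1/y < ϵ.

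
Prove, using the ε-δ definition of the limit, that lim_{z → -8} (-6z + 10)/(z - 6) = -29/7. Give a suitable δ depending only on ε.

δ = min(7, (49/13)ε)

Suppose ε > 0. We want δ > 0 with 0 < |z + 8| < δ ⇒ |(-6z + 10)/(z - 6) + 29/7| < ε.
Combining over a common denominator, (-6z + 10)/(z - 6) + 29/7 = [(-6z + 10)·(-14) − 58·(z - 6)] / [(-14)·(z - 6)] = 26(z + 8) / ((-14)(z - 6)).
So |(-6z + 10)/(z - 6) + 29/7| = 26|z + 8| / (14·|z − 6|).
Restrict δ ≤ 7. Then |z + 8| < 7 gives |z − 6| = |(z + 8) + (-14)| ≥ 14 − 7 = 7.
Hence |(-6z + 10)/(z - 6) + 29/7| < 26|z + 8|/(14·7) = (13/49)|z + 8|, which is < ε once |z + 8| < (49/13)ε.
Take δ = min(7, (49/13)ε). Then 0 < |z + 8| < δ forces both bounds, so |(-6z + 10)/(z - 6) + 29/7| < ε.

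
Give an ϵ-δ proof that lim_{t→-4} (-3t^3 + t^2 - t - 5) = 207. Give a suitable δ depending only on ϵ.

Suppose ϵ > 0. We want δ > 0 such that 0 < |t + 4| < δ implies |(-3t^3 + t^2 - t - 5) − 207| < ϵ.
(-3t^3 + t^2 - t - 5) − 207 = -3t^3 + t^2 - t - 212 = (t + 4)(-3t^2 + 13t - 53).
So |(-3t^3 + t^2 - t - 5) − 207| = |t + 4|·|-3t^2 + 13t - 53|.
Require δ ≤ 1. Then |t + 4| < 1 gives |t| < 5, and by the triangle inequality |-3t^2 + 13t - 53| ≤ 3·5^2 + 13·5 + 53 = 193.
Hence |(-3t^3 + t^2 - t - 5) − 207| ≤ 193|t + 4| < ϵ provided |t + 4| < ϵ/193.
Take δ = min(1, ϵ/193). Then 0 < |t + 4| < δ gives both |t + 4| < 1 and |t + 4| < ϵ/193, so |(-3t^3 + t^2 - t - 5) − 207| < ϵ.

δ = min(1, ϵ/193)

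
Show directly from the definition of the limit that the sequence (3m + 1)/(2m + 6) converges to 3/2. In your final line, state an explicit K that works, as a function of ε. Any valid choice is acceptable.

K = 4/ε

Fix ε > 0. For m ≥ 1, |(3m + 1)/(2m + 6) − (3/2)| = |-16|/(2(2m + 6)) = 16/(2(2m + 6)).
Since 2m + 6 ≥ 2m for m ≥ 1, this is ≤ 16/(2·2m) = 4/m.
So |(3m + 1)/(2m + 6) − (3/2)| < ε whenever m > 4/ε.
Take K = 4/ε. If m > K then |(3m + 1)/(2m + 6) − (3/2)| ≤ 4/m < ε.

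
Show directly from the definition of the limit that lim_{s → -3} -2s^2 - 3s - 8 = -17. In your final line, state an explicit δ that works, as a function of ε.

δ = min(1, ε/11)

Fix ε > 0. We want δ > 0 such that 0 < |s + 3| < δ implies |(-2s^2 - 3s - 8) + 17| < ε.
(-2s^2 - 3s - 8) + 17 = -2s^2 - 3s + 9 = (s + 3)(-2s + 3).
So |(-2s^2 - 3s - 8) + 17| = |s + 3|·|-2s + 3|.
Require δ ≤ 1. Then |s + 3| < 1 gives |s| < 4, and by the triangle inequality |-2s + 3| ≤ 2·4 + 3 = 11.
Hence |(-2s^2 - 3s - 8) + 17| ≤ 11|s + 3| < ε provided |s + 3| < ε/11.
Take δ = min(1, ε/11). Then 0 < |s + 3| < δ gives both |s + 3| < 1 and |s + 3| < ε/11, so |(-2s^2 - 3s - 8) + 17| < ε.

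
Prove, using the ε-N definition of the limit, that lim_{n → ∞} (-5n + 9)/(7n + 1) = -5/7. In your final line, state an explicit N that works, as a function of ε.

N = (68/49)/ε

Fix ε > 0. For n ≥ 1, |(-5n + 9)/(7n + 1) + 5/7| = |68|/(7(7n + 1)) = 68/(7(7n + 1)).
Since 7n + 1 ≥ 7n for n ≥ 1, this is ≤ 68/(7·7n) = (68/49)/n.
So |(-5n + 9)/(7n + 1) + 5/7| < ε whenever n > (68/49)/ε.
Take N = (68/49)/ε. If n > N then |(-5n + 9)/(7n + 1) + 5/7| ≤ (68/49)/n < ε.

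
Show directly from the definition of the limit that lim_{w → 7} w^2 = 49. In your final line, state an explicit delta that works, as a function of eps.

Let eps > 0. We seek delta > 0 with 0 < |w − 7| < delta ⇒ |w^2 − 49| < eps.
Factor: w^2 − 49 = (w − 7)(w + 7), so |w^2 − 49| = |w − 7|·|w + 7|.
Restrict delta ≤ 1. Then |w − 7| < 1 gives |w| < 8, so by the triangle inequality |w + 7| ≤ 8 + 7 = 15.
Hence |w^2 − 49| ≤ 15|w − 7|, which is < eps once |w − 7| < eps/15.
Take delta = min(1, eps/15). If 0 < |w − 7| < delta then both bounds hold and |w^2 − 49| ≤ 15|w − 7| < 15·(eps/15) = eps.

delta = min(1, eps/15)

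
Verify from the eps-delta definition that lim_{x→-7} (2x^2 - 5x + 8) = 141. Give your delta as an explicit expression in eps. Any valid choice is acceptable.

delta = min(1, eps/35)

Fix eps > 0. We want delta > 0 such that 0 < |x + 7| < delta implies |(2x^2 - 5x + 8) − 141| < eps.
(2x^2 - 5x + 8) − 141 = 2x^2 - 5x - 133 = (x + 7)(2x - 19).
So |(2x^2 - 5x + 8) − 141| = |x + 7|·|2x - 19|.
Assume first that |x + 7| < 1, so |x| < 8. Then |2x - 19| ≤ 2·8 + 19 = 35.
Hence |(2x^2 - 5x + 8) − 141| ≤ 35|x + 7| < eps provided |x + 7| < eps/35.
Take delta = min(1, eps/35). Then 0 < |x + 7| < delta gives both |x + 7| < 1 and |x + 7| < eps/35, so |(2x^2 - 5x + 8) − 141| < eps.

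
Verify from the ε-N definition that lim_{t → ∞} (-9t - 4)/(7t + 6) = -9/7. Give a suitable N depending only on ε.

N = (26/49)/ε

Suppose ε > 0. We seek N > 0 such that t > N implies |(-9t - 4)/(7t + 6) + 9/7| < ε.
(-9t - 4)/(7t + 6) + 9/7 = (7(-9t - 4) − (-9)(7t + 6)) / (7(7t + 6)) = 26/(7(7t + 6)).
For t > 0 we have 7t + 6 > 7t, so |(-9t - 4)/(7t + 6) + 9/7| = 26/(7(7t + 6)) < 26/(7·7t) = (26/49)/t.
Thus |(-9t - 4)/(7t + 6) + 9/7| < ε whenever t > (26/49)/ε.
Take N = (26/49)/ε. If t > N then |(-9t - 4)/(7t + 6) + 9/7| < (26/49)/t < ε.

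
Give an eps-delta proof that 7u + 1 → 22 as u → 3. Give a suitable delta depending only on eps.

delta = eps/7

Let eps > 0 be given. We need delta > 0 so that 0 < |u − 3| < delta implies |(7u + 1) − 22| < eps.
|(7u + 1) − 22| = |7u - 21| = 7|u − 3|.
Thus it suffices that |u − 3| < eps/7.
Take delta = eps/7. If 0 < |u − 3| < delta then |(7u + 1) − 22| = 7|u − 3| < 7·(eps/7) = eps.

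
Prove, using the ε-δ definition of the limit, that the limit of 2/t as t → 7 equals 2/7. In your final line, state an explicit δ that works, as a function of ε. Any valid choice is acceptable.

Fix ε > 0. We seek δ > 0 such that 0 < |t − 7| < δ implies |2/t − (2/7)| < ε.
|2/t − (2/7)| = 2·|7 − t|/(7·|t|) = 2|t − 7|/(7|t|).
Require δ ≤ 7/2 so that |t| > 7 − 7/2 = 7/2, hence 7|t| > 49/2.
Then |2/t − (2/7)| < 2|t − 7|/(49/2), which is < ε when |t − 7| < (49/4)ε.
Take δ = min(7/2, (49/4)ε). Then 0 < |t − 7| < δ gives both |t − 7| < 7/2 and |t − 7| < (49/4)ε, so |2/t − (2/7)| < ε.

δ = min(7/2, (49/4)ε)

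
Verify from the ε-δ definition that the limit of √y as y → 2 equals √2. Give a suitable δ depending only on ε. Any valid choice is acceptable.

δ = min(2, √2·ε)

Let ε > 0. We want δ > 0 such that 0 < |y − 2| < δ implies |√y − √2| < ε.
Rationalise: √y − √2 = (y − 2)/(√y + √2), so |√y − √2| = |y − 2|/(√y + √2).
Restrict δ ≤ 2 so that |y − 2| < 2 forces y > 0, and then √y + √2 > √2.
Hence |√y − √2| < |y − 2|/√2, which is < ε once |y − 2| < √2·ε.
Take δ = min(2, √2·ε). If 0 < |y − 2| < δ then y > 0 and |√y − √2| < |y − 2|/√2 < ε.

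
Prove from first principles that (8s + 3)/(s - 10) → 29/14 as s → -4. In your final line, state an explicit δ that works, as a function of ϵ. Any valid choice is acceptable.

Let ϵ > 0. We want δ > 0 with 0 < |s + 4| < δ ⇒ |(8s + 3)/(s - 10) − (29/14)| < ϵ.
Combining over a common denominator, (8s + 3)/(s - 10) − (29/14) = [(8s + 3)·(-14) − (-29)·(s - 10)] / [(-14)·(s - 10)] = -83(s + 4) / ((-14)(s - 10)).
So |(8s + 3)/(s - 10) − (29/14)| = 83|s + 4| / (14·|s − 10|).
Require δ ≤ 7, so |s − 10| ≥ |-14| − |s + 4| > 14 − 7 = 7.
Hence |(8s + 3)/(s - 10) − (29/14)| < 83|s + 4|/(14·7) = (83/98)|s + 4|, which is < ϵ once |s + 4| < (98/83)ϵ.
Take δ = min(7, (98/83)ϵ). Then 0 < |s + 4| < δ forces both bounds, so |(8s + 3)/(s - 10) − (29/14)| < ϵ.

δ = min(7, (98/83)ϵ)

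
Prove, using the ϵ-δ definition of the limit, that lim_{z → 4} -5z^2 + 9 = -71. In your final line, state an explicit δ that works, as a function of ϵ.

Let ϵ > 0. We want δ > 0 such that 0 < |z − 4| < δ implies |(-5z^2 + 9) + 71| < ϵ.
(-5z^2 + 9) + 71 = -5z^2 + 80 = (z − 4)(-5z - 20).
So |(-5z^2 + 9) + 71| = |z − 4|·|-5z - 20|.
Assume first that |z − 4| < 1, so |z| < 5. Then |-5z - 20| ≤ 5·5 + 20 = 45.
Hence |(-5z^2 + 9) + 71| ≤ 45|z − 4| < ϵ provided |z − 4| < ϵ/45.
Choosing δ = min(1, ϵ/45) ensures both conditions, hence |(-5z^2 + 9) + 71| < ϵ.

δ = min(1, ϵ/45)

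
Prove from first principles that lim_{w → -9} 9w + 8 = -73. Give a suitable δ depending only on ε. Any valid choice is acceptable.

δ = ε/9

Let ε > 0. We need δ > 0 so that 0 < |w + 9| < δ implies |(9w + 8) + 73| < ε.
Since (9w + 8) + 73 = 9(w + 9), we have |(9w + 8) + 73| = 9|w + 9|.
So 9|w + 9| < ε exactly when |w + 9| < ε/9.
Take δ = ε/9. If 0 < |w + 9| < δ then |(9w + 8) + 73| = 9|w + 9| < 9·(ε/9) = ε.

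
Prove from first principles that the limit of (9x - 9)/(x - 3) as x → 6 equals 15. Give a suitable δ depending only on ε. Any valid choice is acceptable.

Let ε > 0. We want δ > 0 with 0 < |x − 6| < δ ⇒ |(9x - 9)/(x - 3) − 15| < ε.
Combining over a common denominator, (9x - 9)/(x - 3) − 15 = [(9x - 9)·3 − 45·(x - 3)] / [3·(x - 3)] = -18(x − 6) / (3(x - 3)).
So |(9x - 9)/(x - 3) − 15| = 18|x − 6| / (3·|x − 3|).
Restrict δ ≤ 3/2. Then |x − 6| < 3/2 gives |x − 3| = |(x − 6) + 3| ≥ 3 − 3/2 = 3/2.
Hence |(9x - 9)/(x - 3) − 15| < 18|x − 6|/(3·(3/2)) = 4|x − 6|, which is < ε once |x − 6| < (1/4)ε.
Take δ = min(3/2, (1/4)ε). Then 0 < |x − 6| < δ forces both bounds, so |(9x - 9)/(x - 3) − 15| < ε.

δ = min(3/2, (1/4)ε)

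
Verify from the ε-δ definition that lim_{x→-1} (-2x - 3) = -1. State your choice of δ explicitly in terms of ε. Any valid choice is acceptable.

δ = ε/2

Let ε > 0 be given. We need δ > 0 so that 0 < |x + 1| < δ implies |(-2x - 3) + 1| < ε.
Since (-2x - 3) + 1 = -2(x + 1), we have |(-2x - 3) + 1| = 2|x + 1|.
So 2|x + 1| < ε exactly when |x + 1| < ε/2.
Choosing δ = ε/2 gives |(-2x - 3) + 1| = 2|x + 1| < ε whenever |x + 1| < δ.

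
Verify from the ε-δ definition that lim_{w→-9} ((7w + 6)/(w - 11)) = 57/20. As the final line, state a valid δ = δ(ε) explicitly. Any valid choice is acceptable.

Let ε > 0. We want δ > 0 with 0 < |w + 9| < δ ⇒ |(7w + 6)/(w - 11) − (57/20)| < ε.
Combining over a common denominator, (7w + 6)/(w - 11) − (57/20) = [(7w + 6)·(-20) − (-57)·(w - 11)] / [(-20)·(w - 11)] = -83(w + 9) / ((-20)(w - 11)).
So |(7w + 6)/(w - 11) − (57/20)| = 83|w + 9| / (20·|w − 11|).
Restrict δ ≤ 10. Then |w + 9| < 10 gives |w − 11| = |(w + 9) + (-20)| ≥ 20 − 10 = 10.
Hence |(7w + 6)/(w - 11) − (57/20)| < 83|w + 9|/(20·10) = (83/200)|w + 9|, which is < ε once |w + 9| < (200/83)ε.
Take δ = min(10, (200/83)ε). Then 0 < |w + 9| < δ forces both bounds, so |(7w + 6)/(w - 11) − (57/20)| < ε.

δ = min(10, (200/83)ε)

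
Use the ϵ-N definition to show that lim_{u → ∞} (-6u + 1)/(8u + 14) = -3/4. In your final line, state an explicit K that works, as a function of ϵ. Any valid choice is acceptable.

K = (23/16)/ϵ

Fix ϵ > 0. We seek K > 0 such that u > K implies |(-6u + 1)/(8u + 14) + 3/4| < ϵ.
(-6u + 1)/(8u + 14) + 3/4 = (8(-6u + 1) − (-6)(8u + 14)) / (8(8u + 14)) = 92/(8(8u + 14)).
For u > 0 we have 8u + 14 > 8u, so |(-6u + 1)/(8u + 14) + 3/4| = 92/(8(8u + 14)) < 92/(8·8u) = (23/16)/u.
Thus |(-6u + 1)/(8u + 14) + 3/4| < ϵ whenever u > (23/16)/ϵ.
Take K = (23/16)/ϵ. If u > K then |(-6u + 1)/(8u + 14) + 3/4| < (23/16)/u < ϵ.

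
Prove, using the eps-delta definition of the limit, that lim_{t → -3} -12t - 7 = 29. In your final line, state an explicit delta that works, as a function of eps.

Let eps > 0. We need delta > 0 so that 0 < |t + 3| < delta implies |(-12t - 7) − 29| < eps.
|(-12t - 7) − 29| = |-12t - 36| = 12|t + 3|.
So 12|t + 3| < eps exactly when |t + 3| < eps/12.
Choosing delta = eps/12 gives |(-12t - 7) − 29| = 12|t + 3| < eps whenever |t + 3| < delta.

delta = eps/12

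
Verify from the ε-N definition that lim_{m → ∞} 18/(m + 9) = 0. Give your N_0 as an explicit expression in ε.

N_0 = 18/ε

Let ε > 0. For m ≥ 1, |18/(m + 9) − 0| = 18/(m + 9) ≤ 18/m.
We need 18/m < ε, i.e. m > 18/ε.
Take N_0 = 18/ε. If m > N_0 then |18/(m + 9)| ≤ 18/m < ε.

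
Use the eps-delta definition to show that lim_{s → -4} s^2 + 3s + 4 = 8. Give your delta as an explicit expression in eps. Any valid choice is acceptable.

Fix eps > 0. We want delta > 0 such that 0 < |s + 4| < delta implies |(s^2 + 3s + 4) − 8| < eps.
(s^2 + 3s + 4) − 8 = s^2 + 3s - 4 = (s + 4)(s - 1).
So |(s^2 + 3s + 4) − 8| = |s + 4|·|s - 1|.
Assume first that |s + 4| < 1, so |s| < 5. Then |s - 1| ≤ 5 + 1 = 6.
Hence |(s^2 + 3s + 4) − 8| ≤ 6|s + 4| < eps provided |s + 4| < eps/6.
Take delta = min(1, eps/6). Then 0 < |s + 4| < delta gives both |s + 4| < 1 and |s + 4| < eps/6, so |(s^2 + 3s + 4) − 8| < eps.

delta = min(1, eps/6)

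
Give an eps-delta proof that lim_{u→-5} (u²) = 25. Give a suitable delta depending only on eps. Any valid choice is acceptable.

Let eps > 0. We seek delta > 0 with 0 < |u + 5| < delta ⇒ |u² − 25| < eps.
Factor: u² − 25 = (u + 5)(u - 5), so |u² − 25| = |u + 5|·|u - 5|.
Impose delta ≤ 2 so that |u| < 7; then |u - 5| ≤ 12.
Hence |u² − 25| ≤ 12|u + 5|, which is < eps once |u + 5| < eps/12.
Take delta = min(2, eps/12). If 0 < |u + 5| < delta then both bounds hold and |u² − 25| ≤ 12|u + 5| < 12·(eps/12) = eps.

delta = min(2, eps/12)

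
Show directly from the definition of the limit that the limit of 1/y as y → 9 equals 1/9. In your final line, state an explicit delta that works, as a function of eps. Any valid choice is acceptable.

Let eps > 0. We seek delta > 0 such that 0 < |y − 9| < delta implies |1/y − (1/9)| < eps.
|1/y − (1/9)| = |9 − y|/(9·|y|) = |y − 9|/(9|y|).
Restrict delta ≤ 9/2. Then |y − 9| < 9/2 gives |y| > 9/2, so 9|y| > 81/2.
Then |1/y − (1/9)| < |y − 9|/(81/2), which is < eps when |y − 9| < (81/2)eps.
Take delta = min(9/2, (81/2)eps). Then 0 < |y − 9| < delta gives both |y − 9| < 9/2 and |y − 9| < (81/2)eps, so |1/y − (1/9)| < eps.

delta = min(9/2, (81/2)eps)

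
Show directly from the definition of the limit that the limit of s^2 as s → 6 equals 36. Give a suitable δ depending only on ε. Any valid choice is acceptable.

Fix ε > 0. We seek δ > 0 with 0 < |s − 6| < δ ⇒ |s^2 − 36| < ε.
Factor: s^2 − 36 = (s − 6)(s + 6), so |s^2 − 36| = |s − 6|·|s + 6|.
Restrict δ ≤ 1. Then |s − 6| < 1 gives |s| < 7, so by the triangle inequality |s + 6| ≤ 7 + 6 = 13.
Hence |s^2 − 36| ≤ 13|s − 6|, which is < ε once |s − 6| < ε/13.
Take δ = min(1, ε/13). If 0 < |s − 6| < δ then both bounds hold and |s^2 − 36| ≤ 13|s − 6| < 13·(ε/13) = ε.

δ = min(1, ε/13)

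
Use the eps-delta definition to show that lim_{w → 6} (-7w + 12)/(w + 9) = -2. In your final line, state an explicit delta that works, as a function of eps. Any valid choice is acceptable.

delta = min(15/2, (3/2)eps)

Suppose eps > 0. We want delta > 0 with 0 < |w − 6| < delta ⇒ |(-7w + 12)/(w + 9) + 2| < eps.
Combining over a common denominator, (-7w + 12)/(w + 9) + 2 = [(-7w + 12)·15 − (-30)·(w + 9)] / [15·(w + 9)] = -75(w − 6) / (15(w + 9)).
So |(-7w + 12)/(w + 9) + 2| = 75|w − 6| / (15·|w + 9|).
Require delta ≤ 15/2, so |w + 9| ≥ |15| − |w − 6| > 15 − 15/2 = 15/2.
Hence |(-7w + 12)/(w + 9) + 2| < 75|w − 6|/(15·(15/2)) = (2/3)|w − 6|, which is < eps once |w − 6| < (3/2)eps.
Take delta = min(15/2, (3/2)eps). Then 0 < |w − 6| < delta forces both bounds, so |(-7w + 12)/(w + 9) + 2| < eps.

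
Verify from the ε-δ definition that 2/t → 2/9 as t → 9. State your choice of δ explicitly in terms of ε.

Suppose ε > 0. We seek δ > 0 such that 0 < |t − 9| < δ implies |2/t − (2/9)| < ε.
|2/t − (2/9)| = 2·|9 − t|/(9·|t|) = 2|t − 9|/(9|t|).
Require δ ≤ 9/2 so that |t| > 9 − 9/2 = 9/2, hence 9|t| > 81/2.
Then |2/t − (2/9)| < 2|t − 9|/(81/2), which is < ε when |t − 9| < (81/4)ε.
Take δ = min(9/2, (81/4)ε). Then 0 < |t − 9| < δ gives both |t − 9| < 9/2 and |t − 9| < (81/4)ε, so |2/t − (2/9)| < ε.

δ = min(9/2, (81/4)ε)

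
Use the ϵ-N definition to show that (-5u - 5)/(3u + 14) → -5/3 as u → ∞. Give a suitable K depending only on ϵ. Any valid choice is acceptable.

K = (55/9)/ϵ

Suppose ϵ > 0. We seek K > 0 such that u > K implies |(-5u - 5)/(3u + 14) + 5/3| < ϵ.
(-5u - 5)/(3u + 14) + 5/3 = (3(-5u - 5) − (-5)(3u + 14)) / (3(3u + 14)) = 55/(3(3u + 14)).
For u > 0 we have 3u + 14 > 3u, so |(-5u - 5)/(3u + 14) + 5/3| = 55/(3(3u + 14)) < 55/(3·3u) = (55/9)/u.
Thus |(-5u - 5)/(3u + 14) + 5/3| < ϵ whenever u > (55/9)/ϵ.
Take K = (55/9)/ϵ. If u > K then |(-5u - 5)/(3u + 14) + 5/3| < (55/9)/u < ϵ.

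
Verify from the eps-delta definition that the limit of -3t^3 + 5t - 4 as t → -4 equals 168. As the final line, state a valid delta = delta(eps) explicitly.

delta = min(1, eps/178)

Let eps > 0. We want delta > 0 such that 0 < |t + 4| < delta implies |(-3t^3 + 5t - 4) − 168| < eps.
(-3t^3 + 5t - 4) − 168 = -3t^3 + 5t - 172 = (t + 4)(-3t^2 + 12t - 43).
So |(-3t^3 + 5t - 4) − 168| = |t + 4|·|-3t^2 + 12t - 43|.
Assume first that |t + 4| < 1, so |t| < 5. Then |-3t^2 + 12t - 43| ≤ 3·5^2 + 12·5 + 43 = 178.
Hence |(-3t^3 + 5t - 4) − 168| ≤ 178|t + 4| < eps provided |t + 4| < eps/178.
Take delta = min(1, eps/178). Then 0 < |t + 4| < delta gives both |t + 4| < 1 and |t + 4| < eps/178, so |(-3t^3 + 5t - 4) − 168| < eps.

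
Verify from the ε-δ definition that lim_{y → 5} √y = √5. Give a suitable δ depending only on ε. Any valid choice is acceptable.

Fix ε > 0. We want δ > 0 such that 0 < |y − 5| < δ implies |√y − √5| < ε.
Rationalise: √y − √5 = (y − 5)/(√y + √5), so |√y − √5| = |y − 5|/(√y + √5).
Restrict δ ≤ 5 so that |y − 5| < 5 forces y > 0, and then √y + √5 > √5.
Hence |√y − √5| < |y − 5|/√5, which is < ε once |y − 5| < √5·ε.
Take δ = min(5, √5·ε). If 0 < |y − 5| < δ then y > 0 and |√y − √5| < |y − 5|/√5 < ε.

δ = min(5, √5·ε)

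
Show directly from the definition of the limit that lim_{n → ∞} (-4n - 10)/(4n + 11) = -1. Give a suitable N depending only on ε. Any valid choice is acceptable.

Suppose ε > 0. For n ≥ 1, |(-4n - 10)/(4n + 11) + 1| = |4|/(4(4n + 11)) = 4/(4(4n + 11)).
Since 4n + 11 ≥ 4n for n ≥ 1, this is ≤ 4/(4·4n) = (1/4)/n.
So |(-4n - 10)/(4n + 11) + 1| < ε whenever n > (1/4)/ε.
Take N = (1/4)/ε. If n > N then |(-4n - 10)/(4n + 11) + 1| ≤ (1/4)/n < ε.

N = (1/4)/ε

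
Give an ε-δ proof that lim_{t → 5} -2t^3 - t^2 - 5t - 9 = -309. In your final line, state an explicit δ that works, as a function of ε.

Let ε > 0 be given. We want δ > 0 such that 0 < |t − 5| < δ implies |(-2t^3 - t^2 - 5t - 9) + 309| < ε.
(-2t^3 - t^2 - 5t - 9) + 309 = -2t^3 - t^2 - 5t + 300 = (t − 5)(-2t^2 - 11t - 60).
So |(-2t^3 - t^2 - 5t - 9) + 309| = |t − 5|·|-2t^2 - 11t - 60|.
Require δ ≤ 1. Then |t − 5| < 1 gives |t| < 6, and by the triangle inequality |-2t^2 - 11t - 60| ≤ 2·6^2 + 11·6 + 60 = 198.
Hence |(-2t^3 - t^2 - 5t - 9) + 309| ≤ 198|t − 5| < ε provided |t − 5| < ε/198.
Choosing δ = min(1, ε/198) ensures both conditions, hence |(-2t^3 - t^2 - 5t - 9) + 309| < ε.

δ = min(1, ε/198)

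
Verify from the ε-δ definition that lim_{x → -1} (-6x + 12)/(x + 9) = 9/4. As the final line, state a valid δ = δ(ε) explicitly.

δ = min(4, (16/33)ε)

Let ε > 0 be given. We want δ > 0 with 0 < |x + 1| < δ ⇒ |(-6x + 12)/(x + 9) − (9/4)| < ε.
Combining over a common denominator, (-6x + 12)/(x + 9) − (9/4) = [(-6x + 12)·8 − 18·(x + 9)] / [8·(x + 9)] = -66(x + 1) / (8(x + 9)).
So |(-6x + 12)/(x + 9) − (9/4)| = 66|x + 1| / (8·|x + 9|).
Restrict δ ≤ 4. Then |x + 1| < 4 gives |x + 9| = |(x + 1) + 8| ≥ 8 − 4 = 4.
Hence |(-6x + 12)/(x + 9) − (9/4)| < 66|x + 1|/(8·4) = (33/16)|x + 1|, which is < ε once |x + 1| < (16/33)ε.
Take δ = min(4, (16/33)ε). Then 0 < |x + 1| < δ forces both bounds, so |(-6x + 12)/(x + 9) − (9/4)| < ε.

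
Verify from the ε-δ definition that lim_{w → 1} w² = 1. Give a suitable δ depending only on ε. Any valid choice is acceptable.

Let ε > 0. We seek δ > 0 with 0 < |w − 1| < δ ⇒ |w² − 1| < ε.
Factor: w² − 1 = (w − 1)(w + 1), so |w² − 1| = |w − 1|·|w + 1|.
Restrict δ ≤ 1. Then |w − 1| < 1 gives |w| < 2, so by the triangle inequality |w + 1| ≤ 2 + 1 = 3.
Hence |w² − 1| ≤ 3|w − 1|, which is < ε once |w − 1| < ε/3.
Take δ = min(1, ε/3). If 0 < |w − 1| < δ then both bounds hold and |w² − 1| ≤ 3|w − 1| < 3·(ε/3) = ε.

δ = min(1, ε/3)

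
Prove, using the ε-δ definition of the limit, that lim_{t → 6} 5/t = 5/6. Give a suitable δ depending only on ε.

δ = min(3, (18/5)ε)

Let ε > 0 be given. We seek δ > 0 such that 0 < |t − 6| < δ implies |5/t − (5/6)| < ε.
|5/t − (5/6)| = 5·|6 − t|/(6·|t|) = 5|t − 6|/(6|t|).
Require δ ≤ 3 so that |t| > 6 − 3 = 3, hence 6|t| > 18.
Then |5/t − (5/6)| < 5|t − 6|/18, which is < ε when |t − 6| < (18/5)ε.
Take δ = min(3, (18/5)ε). Then 0 < |t − 6| < δ gives both |t − 6| < 3 and |t − 6| < (18/5)ε, so |5/t − (5/6)| < ε.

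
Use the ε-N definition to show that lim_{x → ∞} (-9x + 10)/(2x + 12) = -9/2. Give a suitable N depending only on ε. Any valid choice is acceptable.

N = 32/ε

Let ε > 0 be given. We seek N > 0 such that x > N implies |(-9x + 10)/(2x + 12) + 9/2| < ε.
(-9x + 10)/(2x + 12) + 9/2 = (2(-9x + 10) − (-9)(2x + 12)) / (2(2x + 12)) = 128/(2(2x + 12)).
For x > 0 we have 2x + 12 > 2x, so |(-9x + 10)/(2x + 12) + 9/2| = 128/(2(2x + 12)) < 128/(2·2x) = 32/x.
Thus |(-9x + 10)/(2x + 12) + 9/2| < ε whenever x > 32/ε.
Take N = 32/ε. If x > N then |(-9x + 10)/(2x + 12) + 9/2| < 32/x < ε.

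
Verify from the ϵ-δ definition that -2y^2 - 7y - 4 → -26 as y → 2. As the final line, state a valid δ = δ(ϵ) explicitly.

Let ϵ > 0. We want δ > 0 such that 0 < |y − 2| < δ implies |(-2y^2 - 7y - 4) + 26| < ϵ.
(-2y^2 - 7y - 4) + 26 = -2y^2 - 7y + 22 = (y − 2)(-2y - 11).
So |(-2y^2 - 7y - 4) + 26| = |y − 2|·|-2y - 11|.
Assume first that |y − 2| < 2, so |y| < 4. Then |-2y - 11| ≤ 2·4 + 11 = 19.
Hence |(-2y^2 - 7y - 4) + 26| ≤ 19|y − 2| < ϵ provided |y − 2| < ϵ/19.
Take δ = min(2, ϵ/19). Then 0 < |y − 2| < δ gives both |y − 2| < 2 and |y − 2| < ϵ/19, so |(-2y^2 - 7y - 4) + 26| < ϵ.

δ = min(2, ϵ/19)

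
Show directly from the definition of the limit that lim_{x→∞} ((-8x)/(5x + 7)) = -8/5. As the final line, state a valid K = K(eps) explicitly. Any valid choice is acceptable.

K = (56/25)/eps

Suppose eps > 0. We seek K > 0 such that x > K implies |(-8x)/(5x + 7) + 8/5| < eps.
(-8x)/(5x + 7) + 8/5 = (5(-8x) − (-8)(5x + 7)) / (5(5x + 7)) = 56/(5(5x + 7)).
For x > 0 we have 5x + 7 > 5x, so |(-8x)/(5x + 7) + 8/5| = 56/(5(5x + 7)) < 56/(5·5x) = (56/25)/x.
Thus |(-8x)/(5x + 7) + 8/5| < eps whenever x > (56/25)/eps.
Take K = (56/25)/eps. If x > K then |(-8x)/(5x + 7) + 8/5| < (56/25)/x < eps.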